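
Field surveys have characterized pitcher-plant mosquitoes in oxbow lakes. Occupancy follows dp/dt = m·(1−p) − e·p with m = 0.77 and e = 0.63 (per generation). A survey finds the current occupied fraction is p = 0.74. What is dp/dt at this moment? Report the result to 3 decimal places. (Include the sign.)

Colonization term: m·(1−p) = 0.77×0.2600 = 0.20020.
Extinction term: e·p = 0.46620.
dp/dt = 0.20020 − 0.46620 = -0.26600.

-0.266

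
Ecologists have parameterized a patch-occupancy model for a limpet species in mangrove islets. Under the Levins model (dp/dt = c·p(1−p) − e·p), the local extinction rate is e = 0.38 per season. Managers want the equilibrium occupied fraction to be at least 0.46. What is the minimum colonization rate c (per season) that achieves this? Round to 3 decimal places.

p* = 1 − e/c ≥ 0.46 requires e/c ≤ 0.5400, i.e. c ≥ e/0.5400.
c_min = 0.38/0.5400 = 0.7037.

0.704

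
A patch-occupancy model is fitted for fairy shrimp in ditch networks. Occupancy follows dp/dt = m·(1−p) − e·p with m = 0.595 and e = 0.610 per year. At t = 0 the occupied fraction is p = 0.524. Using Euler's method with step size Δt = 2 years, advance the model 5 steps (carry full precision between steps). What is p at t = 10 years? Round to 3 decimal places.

0.325

Update rule: p ← p + [m·(1−p) − e·p]·Δt with Δt = 2.
step 1: Δp = -0.07284, p = 0.45116
step 2: Δp = +0.10270, p = 0.55386
step 3: Δp = -0.14481, p = 0.40905
step 4: Δp = +0.20419, p = 0.61324
step 5: Δp = -0.28790, p = 0.32533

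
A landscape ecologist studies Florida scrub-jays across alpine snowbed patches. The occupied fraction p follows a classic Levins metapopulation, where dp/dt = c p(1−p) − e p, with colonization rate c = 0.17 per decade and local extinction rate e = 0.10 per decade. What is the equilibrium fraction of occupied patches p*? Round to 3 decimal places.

0.412

Setting dp/dt = 0 and dividing through by p* gives c·(1−p*) = e.
So p* = 1 − e/c = 1 − 0.10/0.17 = 1 − 0.5882 = 0.4118.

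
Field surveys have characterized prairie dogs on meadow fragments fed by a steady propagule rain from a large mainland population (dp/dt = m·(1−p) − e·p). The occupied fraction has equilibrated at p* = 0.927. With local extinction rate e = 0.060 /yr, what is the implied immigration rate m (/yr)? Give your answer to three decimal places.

At equilibrium m(1−p*) = e·p*, so m = e·p*/(1−p*).
m = 0.060 × 0.927 / 0.0730 = 0.0556/0.0730 = 0.7619.

0.762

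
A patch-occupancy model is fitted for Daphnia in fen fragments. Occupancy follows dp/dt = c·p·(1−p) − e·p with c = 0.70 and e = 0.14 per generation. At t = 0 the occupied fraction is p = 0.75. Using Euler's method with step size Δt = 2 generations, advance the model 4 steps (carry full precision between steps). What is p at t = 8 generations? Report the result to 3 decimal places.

0.800

Update rule: p ← p + [c·p·(1−p) − e·p]·Δt with Δt = 2.
step 1: Δp = +0.05250, p = 0.80250
step 2: Δp = -0.00281, p = 0.79969
step 3: Δp = +0.00035, p = 0.80004
step 4: Δp = -0.00004, p = 0.80000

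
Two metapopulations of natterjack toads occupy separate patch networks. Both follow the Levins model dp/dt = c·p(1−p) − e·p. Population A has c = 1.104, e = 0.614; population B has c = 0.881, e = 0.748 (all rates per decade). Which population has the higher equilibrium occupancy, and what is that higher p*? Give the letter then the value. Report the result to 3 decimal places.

A, 0.444

A: p*_A = 1 − 0.614/1.104 = 0.4438.
B: p*_B = 1 − 0.748/0.881 = 0.1510.
A is higher at 0.4438.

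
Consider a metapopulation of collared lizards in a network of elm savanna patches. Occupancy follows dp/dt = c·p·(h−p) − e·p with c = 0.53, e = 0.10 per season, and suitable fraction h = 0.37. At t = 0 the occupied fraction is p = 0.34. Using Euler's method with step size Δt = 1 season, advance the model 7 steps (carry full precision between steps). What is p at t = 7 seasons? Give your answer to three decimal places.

0.233

Update rule: p ← p + [c·p·(h−p) − e·p]·Δt with Δt = 1.
  1  |  dp/dt·Δt = -0.028594  |  p_1 = 0.311406
  2  |  dp/dt·Δt = -0.021470  |  p_2 = 0.289936
  3  |  dp/dt·Δt = -0.016690  |  p_3 = 0.273246
  4  |  dp/dt·Δt = -0.013313  |  p_4 = 0.259933
  5  |  dp/dt·Δt = -0.010830  |  p_5 = 0.249103
  6  |  dp/dt·Δt = -0.008949  |  p_6 = 0.240154
  7  |  dp/dt·Δt = -0.007488  |  p_7 = 0.232666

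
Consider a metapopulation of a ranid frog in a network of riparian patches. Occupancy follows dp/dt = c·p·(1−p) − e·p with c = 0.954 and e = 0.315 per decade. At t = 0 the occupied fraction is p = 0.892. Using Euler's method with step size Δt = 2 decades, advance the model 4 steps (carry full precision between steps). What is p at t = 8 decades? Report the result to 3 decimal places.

Update rule: p ← p + [c·p·(1−p) − e·p]·Δt with Δt = 2.
  1  |  dp/dt·Δt = -0.378151  |  p_1 = 0.513849
  2  |  dp/dt·Δt = +0.152909  |  p_2 = 0.666758
  3  |  dp/dt·Δt = +0.003884  |  p_3 = 0.670642
  4  |  dp/dt·Δt = -0.001063  |  p_4 = 0.669579

0.670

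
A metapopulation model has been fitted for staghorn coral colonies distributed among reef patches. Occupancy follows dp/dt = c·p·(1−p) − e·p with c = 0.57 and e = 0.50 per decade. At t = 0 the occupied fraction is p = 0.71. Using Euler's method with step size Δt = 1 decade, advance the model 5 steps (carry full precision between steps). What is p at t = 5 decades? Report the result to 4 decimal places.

0.2596

Update rule: p ← p + [c·p·(1−p) − e·p]·Δt with Δt = 1.
step 1: Δp = -0.23764, p = 0.47236
step 2: Δp = -0.09412, p = 0.37825
step 3: Δp = -0.05507, p = 0.32317
step 4: Δp = -0.03691, p = 0.28626
step 5: Δp = -0.02667, p = 0.25959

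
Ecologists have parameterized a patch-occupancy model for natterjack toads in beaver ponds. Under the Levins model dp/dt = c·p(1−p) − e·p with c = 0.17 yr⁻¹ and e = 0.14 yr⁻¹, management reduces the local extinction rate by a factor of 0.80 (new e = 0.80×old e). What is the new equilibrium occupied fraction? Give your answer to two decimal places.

Before: p* = 1 − 0.14/0.17 = 0.1765.
After the change, c = 0.17, e = 0.112, so p* = 1 − 0.112/0.17 = 0.3412.

0.34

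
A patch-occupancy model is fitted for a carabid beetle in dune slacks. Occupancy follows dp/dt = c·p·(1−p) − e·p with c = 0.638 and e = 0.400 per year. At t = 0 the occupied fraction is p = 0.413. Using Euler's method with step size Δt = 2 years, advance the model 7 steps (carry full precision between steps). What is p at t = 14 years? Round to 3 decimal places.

0.373

Update rule: p ← p + [c·p·(1−p) − e·p]·Δt with Δt = 2.
  1  |  dp/dt·Δt = -0.021058  |  p_1 = 0.391942
  2  |  dp/dt·Δt = -0.009453  |  p_2 = 0.382489
  3  |  dp/dt·Δt = -0.004611  |  p_3 = 0.377878
  4  |  dp/dt·Δt = -0.002332  |  p_4 = 0.375546
  5  |  dp/dt·Δt = -0.001200  |  p_5 = 0.374345
  6  |  dp/dt·Δt = -0.000623  |  p_6 = 0.373722
  7  |  dp/dt·Δt = -0.000325  |  p_7 = 0.373397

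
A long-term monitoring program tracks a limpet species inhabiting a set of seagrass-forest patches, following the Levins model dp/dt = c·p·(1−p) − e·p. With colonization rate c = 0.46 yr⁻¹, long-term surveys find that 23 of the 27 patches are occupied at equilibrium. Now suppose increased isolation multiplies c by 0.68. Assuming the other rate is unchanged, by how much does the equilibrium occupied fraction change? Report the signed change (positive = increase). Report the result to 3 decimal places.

Observed p* = 23/27 = 0.85185.
Balance c(1−p*) = e gives e = 0.46×(1 − 0.85185) = 0.06815.
New p* = 1 − e/c = 1 − 0.06815/0.31280 = 0.78213.
Δp* = 0.78213 − 0.85185 = -0.06972.

-0.070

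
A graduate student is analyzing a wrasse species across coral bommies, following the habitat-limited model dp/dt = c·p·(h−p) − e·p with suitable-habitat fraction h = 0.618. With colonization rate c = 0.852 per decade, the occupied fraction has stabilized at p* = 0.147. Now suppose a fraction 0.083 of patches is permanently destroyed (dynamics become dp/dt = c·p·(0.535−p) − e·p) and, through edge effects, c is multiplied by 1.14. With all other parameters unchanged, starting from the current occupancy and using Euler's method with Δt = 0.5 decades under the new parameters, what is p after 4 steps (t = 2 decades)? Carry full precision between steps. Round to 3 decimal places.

0.141

Balance c(h−p*) = e gives e = 0.852×(0.618 − 0.14700) = 0.40129.
Starting from p₀ = 0.14700; update p ← p + (dp/dt)·Δt with the new parameters.
step 1: Δp = -0.00180, p = 0.14520
step 2: Δp = -0.00165, p = 0.14356
step 3: Δp = -0.00151, p = 0.14204
step 4: Δp = -0.00139, p = 0.14065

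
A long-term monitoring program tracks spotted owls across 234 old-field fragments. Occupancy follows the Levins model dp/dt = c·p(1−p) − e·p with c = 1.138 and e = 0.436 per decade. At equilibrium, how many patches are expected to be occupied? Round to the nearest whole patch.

p* = 1 − e/c = 1 − 0.436/1.138 = 0.6169.
Expected occupied patches = N × p* = 234 × 0.6169 = 144.35 ≈ 144.

144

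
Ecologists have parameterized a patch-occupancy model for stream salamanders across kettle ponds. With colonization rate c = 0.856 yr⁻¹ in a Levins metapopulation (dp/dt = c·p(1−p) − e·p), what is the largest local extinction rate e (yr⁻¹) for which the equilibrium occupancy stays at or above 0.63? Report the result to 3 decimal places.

0.317

1 − e/c ≥ 0.63 ⇒ e ≤ c(1 − 0.63) = 0.856 × 0.3700.
e_max = 0.3167.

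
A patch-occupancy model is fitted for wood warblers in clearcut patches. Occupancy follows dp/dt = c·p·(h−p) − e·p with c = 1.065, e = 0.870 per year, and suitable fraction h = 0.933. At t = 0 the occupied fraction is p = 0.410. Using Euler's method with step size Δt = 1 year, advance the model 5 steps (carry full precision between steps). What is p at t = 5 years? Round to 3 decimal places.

Update rule: p ← p + [c·p·(h−p) − e·p]·Δt with Δt = 1.
step 1: Δp = -0.12833, p = 0.28167
step 2: Δp = -0.04967, p = 0.23200
step 3: Δp = -0.02864, p = 0.20336
step 4: Δp = -0.01890, p = 0.18446
step 5: Δp = -0.01343, p = 0.17103

0.171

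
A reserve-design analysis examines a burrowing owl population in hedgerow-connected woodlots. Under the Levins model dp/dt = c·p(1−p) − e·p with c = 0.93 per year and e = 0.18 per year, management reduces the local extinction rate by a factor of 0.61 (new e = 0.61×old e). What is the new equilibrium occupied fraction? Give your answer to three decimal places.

Before: p* = 1 − 0.18/0.93 = 0.8065.
After the change, c = 0.93, e = 0.1098, so p* = 1 − 0.1098/0.93 = 0.8819.

0.882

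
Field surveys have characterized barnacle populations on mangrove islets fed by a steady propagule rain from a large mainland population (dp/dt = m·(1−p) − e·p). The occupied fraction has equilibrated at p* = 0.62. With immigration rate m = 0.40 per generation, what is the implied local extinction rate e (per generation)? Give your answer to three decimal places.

At equilibrium m(1−p*) = e·p*, so e = m(1−p*)/p*.
e = 0.40 × 0.3800 / 0.62 = 0.2452.

0.245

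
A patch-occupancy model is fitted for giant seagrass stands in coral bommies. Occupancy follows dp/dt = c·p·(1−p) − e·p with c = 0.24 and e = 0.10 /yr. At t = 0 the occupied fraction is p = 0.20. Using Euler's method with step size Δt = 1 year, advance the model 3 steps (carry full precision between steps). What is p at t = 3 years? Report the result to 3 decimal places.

0.257

Update rule: p ← p + [c·p·(1−p) − e·p]·Δt with Δt = 1.
step 1: Δp = +0.01840, p = 0.21840
step 2: Δp = +0.01913, p = 0.23753
step 3: Δp = +0.01971, p = 0.25724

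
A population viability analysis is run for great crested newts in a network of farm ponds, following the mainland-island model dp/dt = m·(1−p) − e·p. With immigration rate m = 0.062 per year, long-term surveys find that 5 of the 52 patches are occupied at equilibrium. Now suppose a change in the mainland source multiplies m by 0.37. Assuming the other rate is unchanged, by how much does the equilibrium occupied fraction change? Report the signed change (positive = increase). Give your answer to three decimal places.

Observed p* = 5/52 = 0.09615.
Balance m(1−p*) = e·p* gives e = m(1−p*)/p* = 0.062×0.90385/0.09615 = 0.58283.
New p* = m/(m+e) = 0.02294/(0.02294+0.58283) = 0.03787.
Δp* = 0.03787 − 0.09615 = -0.05828.

-0.058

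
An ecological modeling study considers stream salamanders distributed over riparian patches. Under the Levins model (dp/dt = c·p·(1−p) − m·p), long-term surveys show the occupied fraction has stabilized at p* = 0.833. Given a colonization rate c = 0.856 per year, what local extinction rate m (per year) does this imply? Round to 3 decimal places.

0.143

At equilibrium c(1−p*) = m.
m = 0.856 × (1 − 0.833) = 0.856 × 0.1670 = 0.1430.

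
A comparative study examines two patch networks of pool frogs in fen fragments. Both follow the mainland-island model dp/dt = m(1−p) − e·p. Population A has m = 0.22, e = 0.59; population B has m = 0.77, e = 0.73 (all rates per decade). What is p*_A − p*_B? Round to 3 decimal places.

-0.242

A: p*_A = m/(m+e) = 0.22/0.8100 = 0.2716.
B: p*_B = 0.77/1.5000 = 0.5133.
p*_A − p*_B = 0.2716 − 0.5133 = -0.2417.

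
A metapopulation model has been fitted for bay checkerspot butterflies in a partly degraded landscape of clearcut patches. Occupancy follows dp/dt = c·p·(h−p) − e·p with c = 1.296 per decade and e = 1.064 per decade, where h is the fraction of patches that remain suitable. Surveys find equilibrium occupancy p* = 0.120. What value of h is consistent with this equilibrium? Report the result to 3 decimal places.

At equilibrium c(h−p*) = e, so h = p* + e/c.
h = 0.120 + 1.064/1.296 = 0.120 + 0.8210 = 0.9410.

0.941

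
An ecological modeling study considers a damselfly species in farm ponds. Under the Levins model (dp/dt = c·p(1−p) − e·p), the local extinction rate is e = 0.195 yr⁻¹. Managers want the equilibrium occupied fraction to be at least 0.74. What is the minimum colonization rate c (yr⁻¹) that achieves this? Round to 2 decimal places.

0.75

p* = 1 − e/c ≥ 0.74 requires e/c ≤ 0.2600, i.e. c ≥ e/0.2600.
c_min = 0.195/0.2600 = 0.7500.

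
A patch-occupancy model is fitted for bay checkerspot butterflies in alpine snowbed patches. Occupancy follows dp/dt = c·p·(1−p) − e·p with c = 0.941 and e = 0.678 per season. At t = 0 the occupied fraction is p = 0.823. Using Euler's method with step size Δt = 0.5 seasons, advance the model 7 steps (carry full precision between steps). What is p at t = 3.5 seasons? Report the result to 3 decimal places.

0.355

Update rule: p ← p + [c·p·(1−p) − e·p]·Δt with Δt = 0.5.
t = 0.5: p = 0.82300 + (-0.21046) = 0.61254
t = 1: p = 0.61254 + (-0.09599) = 0.51656
t = 1.5: p = 0.51656 + (-0.05762) = 0.45894
t = 2: p = 0.45894 + (-0.03875) = 0.42019
t = 2.5: p = 0.42019 + (-0.02782) = 0.39237
t = 3: p = 0.39237 + (-0.02084) = 0.37153
t = 3.5: p = 0.37153 + (-0.01609) = 0.35544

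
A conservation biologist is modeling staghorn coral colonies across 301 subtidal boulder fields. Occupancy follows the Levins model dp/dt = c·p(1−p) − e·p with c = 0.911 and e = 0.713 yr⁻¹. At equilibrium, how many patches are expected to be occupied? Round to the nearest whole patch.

p* = 1 − e/c = 1 − 0.713/0.911 = 0.2173.
Expected occupied patches = N × p* = 301 × 0.2173 = 65.42 ≈ 65.

65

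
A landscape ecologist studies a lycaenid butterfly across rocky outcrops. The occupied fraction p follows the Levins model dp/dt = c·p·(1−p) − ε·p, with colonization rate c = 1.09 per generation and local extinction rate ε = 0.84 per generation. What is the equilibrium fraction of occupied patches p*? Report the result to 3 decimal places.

Setting dp/dt = 0 and dividing through by p* gives c·(1−p*) = ε.
So p* = 1 − ε/c = 1 − 0.84/1.09 = 1 − 0.7706 = 0.2294.

0.229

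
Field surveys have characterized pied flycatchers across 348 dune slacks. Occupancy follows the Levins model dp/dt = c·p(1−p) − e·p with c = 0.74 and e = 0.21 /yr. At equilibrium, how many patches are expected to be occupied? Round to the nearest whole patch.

249

p* = 1 − e/c = 1 − 0.21/0.74 = 0.7162.
Expected occupied patches = N × p* = 348 × 0.7162 = 249.24 ≈ 249.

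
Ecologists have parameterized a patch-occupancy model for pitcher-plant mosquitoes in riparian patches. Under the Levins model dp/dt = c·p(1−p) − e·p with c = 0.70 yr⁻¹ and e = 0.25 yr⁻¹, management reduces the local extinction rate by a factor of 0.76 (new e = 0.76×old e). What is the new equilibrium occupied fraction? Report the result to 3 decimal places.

Before: p* = 1 − 0.25/0.70 = 0.6429.
After the change, c = 0.7, e = 0.19, so p* = 1 − 0.19/0.7 = 0.7286.

0.729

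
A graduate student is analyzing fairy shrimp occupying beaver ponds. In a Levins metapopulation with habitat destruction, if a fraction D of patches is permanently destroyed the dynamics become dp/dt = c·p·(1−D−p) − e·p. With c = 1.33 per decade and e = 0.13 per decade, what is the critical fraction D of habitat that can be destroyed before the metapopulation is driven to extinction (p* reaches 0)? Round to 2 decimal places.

The nontrivial equilibrium is p* = (1−D) − e/c; extinction occurs when this hits zero.
So D_crit = 1 − e/c = 1 − 0.13/1.33 = 1 − 0.0977 = 0.9023.
Note this equals the original equilibrium occupancy — the Levins extinction-debt result.

0.90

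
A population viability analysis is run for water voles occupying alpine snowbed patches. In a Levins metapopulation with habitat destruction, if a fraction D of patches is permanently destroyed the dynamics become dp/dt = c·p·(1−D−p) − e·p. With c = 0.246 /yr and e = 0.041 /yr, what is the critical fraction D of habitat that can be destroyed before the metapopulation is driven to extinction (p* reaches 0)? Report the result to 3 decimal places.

0.833

The nontrivial equilibrium is p* = (1−D) − e/c; extinction occurs when this hits zero.
So D_crit = 1 − e/c = 1 − 0.041/0.246 = 1 − 0.1667 = 0.8333.
This equals the undisturbed p*, a classic result of Lande's extension.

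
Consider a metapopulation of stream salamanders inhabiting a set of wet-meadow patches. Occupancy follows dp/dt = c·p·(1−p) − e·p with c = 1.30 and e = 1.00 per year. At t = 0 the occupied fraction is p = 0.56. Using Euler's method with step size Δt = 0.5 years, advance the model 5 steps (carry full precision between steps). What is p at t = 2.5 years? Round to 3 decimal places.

Update rule: p ← p + [c·p·(1−p) − e·p]·Δt with Δt = 0.5.
p: 0.56000 → 0.44016  (Δp = -0.11984)
p: 0.44016 → 0.38025  (Δp = -0.05991)
p: 0.38025 → 0.34331  (Δp = -0.03695)
p: 0.34331 → 0.31819  (Δp = -0.02511)
p: 0.31819 → 0.30011  (Δp = -0.01808)

0.300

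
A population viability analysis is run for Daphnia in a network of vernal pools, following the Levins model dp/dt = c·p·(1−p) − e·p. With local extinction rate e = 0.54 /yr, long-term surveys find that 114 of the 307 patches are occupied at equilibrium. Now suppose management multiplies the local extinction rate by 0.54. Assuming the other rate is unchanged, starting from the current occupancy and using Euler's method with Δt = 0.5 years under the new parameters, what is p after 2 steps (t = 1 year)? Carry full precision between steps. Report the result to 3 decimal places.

0.461

Observed p* = 114/307 = 0.37134.
Balance c(1−p*) = e gives c = e/(1 − 0.37134) = 0.54/0.62866 = 0.85896.
Starting from p₀ = 0.37134; update p ← p + (dp/dt)·Δt with the new parameters.
t = 0.5: p = 0.37134 + (+0.04612) = 0.41746
t = 1: p = 0.41746 + (+0.04358) = 0.46103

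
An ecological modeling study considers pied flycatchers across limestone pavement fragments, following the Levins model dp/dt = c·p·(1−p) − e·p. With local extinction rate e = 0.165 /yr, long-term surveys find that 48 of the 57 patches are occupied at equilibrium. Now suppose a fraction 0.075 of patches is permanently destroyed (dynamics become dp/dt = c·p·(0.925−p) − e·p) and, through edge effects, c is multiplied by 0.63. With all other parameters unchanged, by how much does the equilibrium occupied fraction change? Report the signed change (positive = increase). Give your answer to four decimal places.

-0.1677

Observed p* = 48/57 = 0.84211.
Balance c(1−p*) = e gives c = e/(1 − 0.84211) = 0.165/0.15789 = 1.04503.
New p* = 0.925 − e/c = 0.925 − 0.16500/0.65837 = 0.67438.
Δp* = 0.67438 − 0.84211 = -0.16773.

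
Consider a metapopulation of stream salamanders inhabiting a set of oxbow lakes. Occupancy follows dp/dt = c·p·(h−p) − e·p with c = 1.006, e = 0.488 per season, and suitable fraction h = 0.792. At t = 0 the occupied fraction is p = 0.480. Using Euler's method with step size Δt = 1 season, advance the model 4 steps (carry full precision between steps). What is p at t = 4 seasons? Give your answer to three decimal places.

Update rule: p ← p + [c·p·(h−p) − e·p]·Δt with Δt = 1.
  1  |  dp/dt·Δt = -0.083581  |  p_1 = 0.396419
  2  |  dp/dt·Δt = -0.035696  |  p_2 = 0.360723
  3  |  dp/dt·Δt = -0.019528  |  p_3 = 0.341195
  4  |  dp/dt·Δt = -0.011768  |  p_4 = 0.329427

0.329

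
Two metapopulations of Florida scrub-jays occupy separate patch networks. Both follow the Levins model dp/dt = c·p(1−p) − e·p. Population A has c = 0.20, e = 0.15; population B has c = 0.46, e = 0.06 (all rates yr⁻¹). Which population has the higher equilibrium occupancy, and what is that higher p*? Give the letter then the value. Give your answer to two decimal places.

A: p*_A = 1 − 0.15/0.20 = 0.2500.
B: p*_B = 1 − 0.06/0.46 = 0.8696.
B is higher at 0.8696.

B, 0.87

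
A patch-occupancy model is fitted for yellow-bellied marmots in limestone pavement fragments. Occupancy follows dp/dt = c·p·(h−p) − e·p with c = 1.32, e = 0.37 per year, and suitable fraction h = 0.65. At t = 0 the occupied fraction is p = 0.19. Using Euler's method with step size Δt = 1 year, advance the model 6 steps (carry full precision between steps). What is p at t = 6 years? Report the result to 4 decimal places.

Update rule: p ← p + [c·p·(h−p) − e·p]·Δt with Δt = 1.
  1  |  dp/dt·Δt = +0.045068  |  p_1 = 0.235068
  2  |  dp/dt·Δt = +0.041774  |  p_2 = 0.276842
  3  |  dp/dt·Δt = +0.033932  |  p_3 = 0.310774
  4  |  dp/dt·Δt = +0.024171  |  p_4 = 0.334946
  5  |  dp/dt·Δt = +0.015365  |  p_5 = 0.350310
  6  |  dp/dt·Δt = +0.008965  |  p_6 = 0.359275

0.3593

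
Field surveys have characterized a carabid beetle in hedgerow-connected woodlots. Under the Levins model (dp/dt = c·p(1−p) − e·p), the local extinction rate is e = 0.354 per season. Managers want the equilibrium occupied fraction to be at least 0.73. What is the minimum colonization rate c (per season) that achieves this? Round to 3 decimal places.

p* = 1 − e/c ≥ 0.73 requires e/c ≤ 0.2700, i.e. c ≥ e/0.2700.
c_min = 0.354/0.2700 = 1.3111.

1.311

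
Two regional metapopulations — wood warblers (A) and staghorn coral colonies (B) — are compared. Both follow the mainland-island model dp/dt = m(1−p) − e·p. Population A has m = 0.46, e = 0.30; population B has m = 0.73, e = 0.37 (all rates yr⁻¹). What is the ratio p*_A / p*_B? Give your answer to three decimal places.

0.912

A: p*_A = m/(m+e) = 0.46/0.7600 = 0.6053.
B: p*_B = 0.73/1.1000 = 0.6636.
p*_A / p*_B = 0.6053/0.6636 = 0.9120.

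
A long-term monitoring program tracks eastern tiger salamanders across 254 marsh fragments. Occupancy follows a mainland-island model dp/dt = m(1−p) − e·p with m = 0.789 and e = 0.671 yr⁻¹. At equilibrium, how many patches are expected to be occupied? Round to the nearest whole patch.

p* = m/(m+e) = 0.789/1.4600 = 0.5404.
Expected occupied patches = N × p* = 254 × 0.5404 = 137.26 ≈ 137.

137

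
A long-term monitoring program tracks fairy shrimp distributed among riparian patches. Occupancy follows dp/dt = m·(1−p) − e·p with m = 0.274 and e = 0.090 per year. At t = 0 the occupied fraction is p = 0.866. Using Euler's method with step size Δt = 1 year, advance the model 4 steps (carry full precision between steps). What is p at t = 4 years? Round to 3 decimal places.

Update rule: p ← p + [m·(1−p) − e·p]·Δt with Δt = 1.
p: 0.86600 → 0.82478  (Δp = -0.04122)
p: 0.82478 → 0.79856  (Δp = -0.02622)
p: 0.79856 → 0.78188  (Δp = -0.01667)
p: 0.78188 → 0.77128  (Δp = -0.01061)

0.771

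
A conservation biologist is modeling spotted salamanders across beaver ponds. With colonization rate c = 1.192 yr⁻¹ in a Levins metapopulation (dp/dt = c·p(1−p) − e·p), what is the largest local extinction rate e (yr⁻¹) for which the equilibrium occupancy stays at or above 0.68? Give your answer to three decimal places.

1 − e/c ≥ 0.68 ⇒ e ≤ c(1 − 0.68) = 1.192 × 0.3200.
e_max = 0.3814.

0.381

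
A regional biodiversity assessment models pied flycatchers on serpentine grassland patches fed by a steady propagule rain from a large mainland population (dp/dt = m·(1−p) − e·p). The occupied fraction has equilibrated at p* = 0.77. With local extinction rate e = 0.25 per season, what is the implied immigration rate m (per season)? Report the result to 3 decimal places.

0.837

At equilibrium m(1−p*) = e·p*, so m = e·p*/(1−p*).
m = 0.25 × 0.77 / 0.2300 = 0.1925/0.2300 = 0.8370.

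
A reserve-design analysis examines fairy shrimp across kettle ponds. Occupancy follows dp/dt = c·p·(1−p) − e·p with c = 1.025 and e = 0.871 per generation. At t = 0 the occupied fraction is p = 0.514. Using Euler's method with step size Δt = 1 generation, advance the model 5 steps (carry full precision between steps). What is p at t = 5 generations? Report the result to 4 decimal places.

Update rule: p ← p + [c·p·(1−p) − e·p]·Δt with Δt = 1.
  1  |  dp/dt·Δt = -0.191645  |  p_1 = 0.322355
  2  |  dp/dt·Δt = -0.056868  |  p_2 = 0.265487
  3  |  dp/dt·Δt = -0.031360  |  p_3 = 0.234127
  4  |  dp/dt·Δt = -0.020130  |  p_4 = 0.213996
  5  |  dp/dt·Δt = -0.013984  |  p_5 = 0.200013

0.2000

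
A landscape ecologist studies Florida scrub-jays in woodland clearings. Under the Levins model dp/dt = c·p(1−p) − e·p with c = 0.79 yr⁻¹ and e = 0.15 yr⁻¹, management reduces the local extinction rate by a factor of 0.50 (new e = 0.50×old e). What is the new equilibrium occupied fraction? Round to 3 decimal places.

0.905

Before: p* = 1 − 0.15/0.79 = 0.8101.
After the change, c = 0.79, e = 0.075, so p* = 1 − 0.075/0.79 = 0.9051.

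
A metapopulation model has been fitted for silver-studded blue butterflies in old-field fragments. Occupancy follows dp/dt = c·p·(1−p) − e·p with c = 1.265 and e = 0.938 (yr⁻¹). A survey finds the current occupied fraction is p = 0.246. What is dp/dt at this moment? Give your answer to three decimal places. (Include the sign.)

0.004

Colonization term: c·p·(1−p) = 1.265×0.246×0.7540 = 0.23464.
Extinction term: e·p = 0.23075.
dp/dt = 0.23464 − 0.23075 = 0.00389.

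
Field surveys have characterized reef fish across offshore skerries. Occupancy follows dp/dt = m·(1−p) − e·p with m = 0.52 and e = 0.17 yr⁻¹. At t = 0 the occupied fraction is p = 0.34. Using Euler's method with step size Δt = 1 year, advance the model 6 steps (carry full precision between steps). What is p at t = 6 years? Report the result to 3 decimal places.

0.753

Update rule: p ← p + [m·(1−p) − e·p]·Δt with Δt = 1.
step 1: Δp = +0.28540, p = 0.62540
step 2: Δp = +0.08847, p = 0.71387
step 3: Δp = +0.02743, p = 0.74130
step 4: Δp = +0.00850, p = 0.74980
step 5: Δp = +0.00264, p = 0.75244
step 6: Δp = +0.00082, p = 0.75326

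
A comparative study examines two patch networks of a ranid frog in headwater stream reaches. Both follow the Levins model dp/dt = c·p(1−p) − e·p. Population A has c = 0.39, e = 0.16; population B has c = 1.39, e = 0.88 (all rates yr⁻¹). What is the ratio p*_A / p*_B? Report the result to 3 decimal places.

A: p*_A = 1 − 0.16/0.39 = 0.5897.
B: p*_B = 1 − 0.88/1.39 = 0.3669.
p*_A / p*_B = 0.5897/0.3669 = 1.6073.

1.607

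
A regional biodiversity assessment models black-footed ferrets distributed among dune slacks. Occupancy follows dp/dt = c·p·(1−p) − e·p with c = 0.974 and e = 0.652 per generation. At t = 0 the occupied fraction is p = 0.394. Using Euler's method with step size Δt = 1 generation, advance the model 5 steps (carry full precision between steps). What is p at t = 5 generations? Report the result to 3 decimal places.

Update rule: p ← p + [c·p·(1−p) − e·p]·Δt with Δt = 1.
step 1: Δp = -0.02433, p = 0.36967
step 2: Δp = -0.01407, p = 0.35560
step 3: Δp = -0.00866, p = 0.34694
step 4: Δp = -0.00552, p = 0.34142
step 5: Δp = -0.00360, p = 0.33782

0.338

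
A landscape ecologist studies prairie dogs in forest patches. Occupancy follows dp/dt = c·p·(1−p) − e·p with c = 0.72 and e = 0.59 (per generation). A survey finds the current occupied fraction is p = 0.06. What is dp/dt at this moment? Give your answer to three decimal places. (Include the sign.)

0.005

Colonization term: c·p·(1−p) = 0.72×0.06×0.9400 = 0.04061.
Extinction term: e·p = 0.03540.
dp/dt = 0.04061 − 0.03540 = 0.00521.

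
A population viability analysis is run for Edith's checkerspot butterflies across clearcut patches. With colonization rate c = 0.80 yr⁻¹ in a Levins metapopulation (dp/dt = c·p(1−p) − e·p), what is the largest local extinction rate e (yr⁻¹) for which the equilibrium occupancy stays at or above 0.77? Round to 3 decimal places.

0.184

1 − e/c ≥ 0.77 ⇒ e ≤ c(1 − 0.77) = 0.80 × 0.2300.
e_max = 0.1840.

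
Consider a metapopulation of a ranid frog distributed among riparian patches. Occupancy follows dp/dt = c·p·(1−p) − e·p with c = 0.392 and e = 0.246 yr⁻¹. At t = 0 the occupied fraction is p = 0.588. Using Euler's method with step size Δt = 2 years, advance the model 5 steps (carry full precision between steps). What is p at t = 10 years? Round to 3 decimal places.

0.394

Update rule: p ← p + [c·p·(1−p) − e·p]·Δt with Δt = 2.
t = 2: p = 0.58800 + (-0.09937) = 0.48863
t = 4: p = 0.48863 + (-0.04451) = 0.44412
t = 6: p = 0.44412 + (-0.02496) = 0.41917
t = 8: p = 0.41917 + (-0.01535) = 0.40381
t = 10: p = 0.40381 + (-0.00993) = 0.39388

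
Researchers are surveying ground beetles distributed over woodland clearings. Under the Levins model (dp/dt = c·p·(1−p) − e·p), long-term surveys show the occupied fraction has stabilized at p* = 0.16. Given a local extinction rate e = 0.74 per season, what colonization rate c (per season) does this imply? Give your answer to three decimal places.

0.881

At equilibrium c(1−p*) = e, so c = e/(1−p*).
c = 0.74/(1 − 0.16) = 0.74/0.8400 = 0.8810.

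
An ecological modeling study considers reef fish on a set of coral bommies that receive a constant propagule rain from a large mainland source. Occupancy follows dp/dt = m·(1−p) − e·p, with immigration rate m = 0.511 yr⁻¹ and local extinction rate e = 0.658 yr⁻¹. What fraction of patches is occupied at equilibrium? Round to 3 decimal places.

0.437

Setting dp/dt = 0: m − m·p* = e·p*, so m = (m+e)·p*.
p* = m/(m+e) = 0.511/(0.511+0.658) = 0.511/1.1690 = 0.4371.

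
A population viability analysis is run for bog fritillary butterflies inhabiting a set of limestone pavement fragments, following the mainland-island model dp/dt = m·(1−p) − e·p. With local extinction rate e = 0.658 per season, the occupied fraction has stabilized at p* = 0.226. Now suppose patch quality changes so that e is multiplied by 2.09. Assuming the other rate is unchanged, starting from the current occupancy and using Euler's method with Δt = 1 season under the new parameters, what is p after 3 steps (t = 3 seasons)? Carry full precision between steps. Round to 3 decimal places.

0.104

Balance m(1−p*) = e·p* gives m = e·p*/(1−p*) = 0.658×0.22600/0.77400 = 0.19213.
Starting from p₀ = 0.22600; update p ← p + (dp/dt)·Δt with the new parameters.
  1  |  dp/dt·Δt = -0.162092  |  p_1 = 0.063908
  2  |  dp/dt·Δt = +0.091963  |  p_2 = 0.155871
  3  |  dp/dt·Δt = -0.052175  |  p_3 = 0.103696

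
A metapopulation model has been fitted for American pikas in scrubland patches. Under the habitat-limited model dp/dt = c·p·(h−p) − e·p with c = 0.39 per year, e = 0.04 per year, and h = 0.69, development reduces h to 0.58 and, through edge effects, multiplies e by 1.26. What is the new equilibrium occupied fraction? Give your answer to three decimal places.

0.451

Before: p* = h − e/c = 0.69 − 0.04/0.39 = 0.69 − 0.1026 = 0.5874.
After: c = 0.39, e = 0.0504, h = 0.58; p* = 0.58 − 0.0504/0.39 = 0.4508.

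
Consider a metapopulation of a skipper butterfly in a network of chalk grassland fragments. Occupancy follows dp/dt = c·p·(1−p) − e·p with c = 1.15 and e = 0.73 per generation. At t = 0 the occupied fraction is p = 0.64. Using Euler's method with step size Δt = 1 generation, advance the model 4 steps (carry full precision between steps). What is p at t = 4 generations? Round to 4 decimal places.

Update rule: p ← p + [c·p·(1−p) − e·p]·Δt with Δt = 1.
  1  |  dp/dt·Δt = -0.202240  |  p_1 = 0.437760
  2  |  dp/dt·Δt = -0.036520  |  p_2 = 0.401240
  3  |  dp/dt·Δt = -0.016622  |  p_3 = 0.384618
  4  |  dp/dt·Δt = -0.008581  |  p_4 = 0.376037

0.3760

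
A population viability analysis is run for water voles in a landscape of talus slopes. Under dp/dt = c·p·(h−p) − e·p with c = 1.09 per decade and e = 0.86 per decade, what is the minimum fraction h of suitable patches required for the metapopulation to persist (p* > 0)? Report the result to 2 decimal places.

p* = h − e/c is positive only when h > e/c.
h_min = e/c = 0.86/1.09 = 0.7890.

0.79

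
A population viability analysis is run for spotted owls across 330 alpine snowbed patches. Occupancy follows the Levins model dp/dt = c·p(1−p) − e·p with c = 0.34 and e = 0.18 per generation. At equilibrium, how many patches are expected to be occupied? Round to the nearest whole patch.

155

p* = 1 − e/c = 1 − 0.18/0.34 = 0.4706.
Expected occupied patches = N × p* = 330 × 0.4706 = 155.29 ≈ 155.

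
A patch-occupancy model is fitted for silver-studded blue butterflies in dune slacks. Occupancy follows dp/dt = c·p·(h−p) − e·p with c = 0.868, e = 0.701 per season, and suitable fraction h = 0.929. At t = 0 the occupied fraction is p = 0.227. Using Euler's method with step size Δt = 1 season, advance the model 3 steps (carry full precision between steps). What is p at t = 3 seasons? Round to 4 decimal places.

Update rule: p ← p + [c·p·(h−p) − e·p]·Δt with Δt = 1.
  1  |  dp/dt·Δt = -0.020808  |  p_1 = 0.206192
  2  |  dp/dt·Δt = -0.015176  |  p_2 = 0.191016
  3  |  dp/dt·Δt = -0.011543  |  p_3 = 0.179473

0.1795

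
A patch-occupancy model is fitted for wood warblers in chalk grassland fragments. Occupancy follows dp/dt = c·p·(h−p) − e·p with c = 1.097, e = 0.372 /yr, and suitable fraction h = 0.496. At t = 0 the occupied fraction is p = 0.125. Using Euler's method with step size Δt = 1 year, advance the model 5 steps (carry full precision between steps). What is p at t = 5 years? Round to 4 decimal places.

0.1424

Update rule: p ← p + [c·p·(h−p) − e·p]·Δt with Δt = 1.
t = 1: p = 0.12500 + (+0.00437) = 0.12937
t = 2: p = 0.12937 + (+0.00391) = 0.13328
t = 3: p = 0.13328 + (+0.00345) = 0.13673
t = 4: p = 0.13673 + (+0.00302) = 0.13976
t = 5: p = 0.13976 + (+0.00263) = 0.14238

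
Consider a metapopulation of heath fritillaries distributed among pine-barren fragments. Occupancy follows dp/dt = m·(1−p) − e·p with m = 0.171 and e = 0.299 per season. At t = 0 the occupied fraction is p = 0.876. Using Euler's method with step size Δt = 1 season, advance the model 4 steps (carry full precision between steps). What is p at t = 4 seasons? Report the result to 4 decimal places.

Update rule: p ← p + [m·(1−p) − e·p]·Δt with Δt = 1.
t = 1: p = 0.87600 + (-0.24072) = 0.63528
t = 2: p = 0.63528 + (-0.12758) = 0.50770
t = 3: p = 0.50770 + (-0.06762) = 0.44008
t = 4: p = 0.44008 + (-0.03584) = 0.40424

0.4042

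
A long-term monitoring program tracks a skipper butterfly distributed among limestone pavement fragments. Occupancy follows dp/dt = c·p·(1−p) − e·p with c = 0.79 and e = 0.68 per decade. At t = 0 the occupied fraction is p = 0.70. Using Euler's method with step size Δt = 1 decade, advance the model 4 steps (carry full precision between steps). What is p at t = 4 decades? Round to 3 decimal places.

Update rule: p ← p + [c·p·(1−p) − e·p]·Δt with Δt = 1.
p: 0.70000 → 0.38990  (Δp = -0.31010)
p: 0.38990 → 0.31269  (Δp = -0.07721)
p: 0.31269 → 0.26984  (Δp = -0.04285)
p: 0.26984 → 0.24200  (Δp = -0.02784)

0.242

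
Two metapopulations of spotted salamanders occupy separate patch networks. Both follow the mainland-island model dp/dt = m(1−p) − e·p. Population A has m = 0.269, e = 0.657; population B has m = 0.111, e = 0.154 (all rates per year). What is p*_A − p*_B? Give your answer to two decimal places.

-0.13

A: p*_A = m/(m+e) = 0.269/0.9260 = 0.2905.
B: p*_B = 0.111/0.2650 = 0.4189.
p*_A − p*_B = 0.2905 − 0.4189 = -0.1284.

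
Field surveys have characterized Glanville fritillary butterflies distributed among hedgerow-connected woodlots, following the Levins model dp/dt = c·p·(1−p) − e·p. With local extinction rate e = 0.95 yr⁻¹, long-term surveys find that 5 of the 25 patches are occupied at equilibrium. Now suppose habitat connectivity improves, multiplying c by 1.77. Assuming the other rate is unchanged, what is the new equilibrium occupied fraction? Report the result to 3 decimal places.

Observed p* = 5/25 = 0.20000.
Balance c(1−p*) = e gives c = e/(1 − 0.20000) = 0.95/0.80000 = 1.18750.
New p* = 1 − e/c = 1 − 0.95000/2.10188 = 0.54802.

0.548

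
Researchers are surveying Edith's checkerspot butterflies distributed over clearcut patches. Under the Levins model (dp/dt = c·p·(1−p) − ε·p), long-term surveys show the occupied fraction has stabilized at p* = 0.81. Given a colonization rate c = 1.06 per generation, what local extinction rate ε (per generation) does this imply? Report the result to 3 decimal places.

0.201

At equilibrium c(1−p*) = ε.
ε = 1.06 × (1 − 0.81) = 1.06 × 0.1900 = 0.2014.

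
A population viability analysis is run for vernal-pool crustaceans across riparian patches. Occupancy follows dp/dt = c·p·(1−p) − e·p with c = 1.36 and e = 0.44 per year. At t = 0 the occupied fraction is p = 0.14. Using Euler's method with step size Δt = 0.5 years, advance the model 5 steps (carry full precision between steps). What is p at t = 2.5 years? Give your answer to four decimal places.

Update rule: p ← p + [c·p·(1−p) − e·p]·Δt with Δt = 0.5.
step 1: Δp = +0.05107, p = 0.19107
step 2: Δp = +0.06307, p = 0.25414
step 3: Δp = +0.07299, p = 0.32712
step 4: Δp = +0.07771, p = 0.40483
step 5: Δp = +0.07478, p = 0.47961

0.4796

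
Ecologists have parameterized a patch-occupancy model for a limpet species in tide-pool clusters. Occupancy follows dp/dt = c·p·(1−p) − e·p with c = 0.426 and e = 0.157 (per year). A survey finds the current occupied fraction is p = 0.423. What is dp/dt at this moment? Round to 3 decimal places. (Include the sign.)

Colonization term: c·p·(1−p) = 0.426×0.423×0.5770 = 0.10397.
Extinction term: e·p = 0.06641.
dp/dt = 0.10397 − 0.06641 = 0.03756.

0.038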